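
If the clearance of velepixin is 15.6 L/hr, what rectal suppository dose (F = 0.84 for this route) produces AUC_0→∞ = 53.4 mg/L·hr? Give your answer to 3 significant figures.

Dose = CL × AUC_0→∞ / F
     = 15.6 × 53.4 / 0.84 = 991.714 mg

Dose = 992 mg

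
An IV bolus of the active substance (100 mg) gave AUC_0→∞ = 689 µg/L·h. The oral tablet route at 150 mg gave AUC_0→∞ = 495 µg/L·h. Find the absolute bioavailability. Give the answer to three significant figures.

F = 0.479

F = (AUC_ev / D_ev) / (AUC_iv / D_iv)
  = (495/150) / (689/100)
  = 3.3 / 6.89 = 0.4790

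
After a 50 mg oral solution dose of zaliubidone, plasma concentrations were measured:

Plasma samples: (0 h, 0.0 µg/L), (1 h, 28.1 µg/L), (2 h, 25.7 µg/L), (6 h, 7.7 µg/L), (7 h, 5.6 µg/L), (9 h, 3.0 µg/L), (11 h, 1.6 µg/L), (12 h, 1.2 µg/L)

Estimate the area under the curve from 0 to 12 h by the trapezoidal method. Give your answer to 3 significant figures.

AUC = 129 µg/L·h

Trapezoidal AUC_0→12:
  [0→1]: (0.0+28.1)/2 × 1 = 14.05
  [1→2]: (28.1+25.7)/2 × 1 = 26.9
  [2→6]: (25.7+7.7)/2 × 4 = 66.8
  [6→7]: (7.7+5.6)/2 × 1 = 6.65
  [7→9]: (5.6+3.0)/2 × 2 = 8.6
  [9→11]: (3.0+1.6)/2 × 2 = 4.6
  [11→12]: (1.6+1.2)/2 × 1 = 1.4
  Sum = 129.0 µg/L·h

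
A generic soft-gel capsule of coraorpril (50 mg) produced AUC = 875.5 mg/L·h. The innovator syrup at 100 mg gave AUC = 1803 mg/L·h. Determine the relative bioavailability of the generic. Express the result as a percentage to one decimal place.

F_rel = 97.1%

F_rel = (AUC_test/D_test) / (AUC_ref/D_ref)
      = (875.5/50) / (1803/100)
      = 17.51 / 18.03 = 0.9712 = 97.12%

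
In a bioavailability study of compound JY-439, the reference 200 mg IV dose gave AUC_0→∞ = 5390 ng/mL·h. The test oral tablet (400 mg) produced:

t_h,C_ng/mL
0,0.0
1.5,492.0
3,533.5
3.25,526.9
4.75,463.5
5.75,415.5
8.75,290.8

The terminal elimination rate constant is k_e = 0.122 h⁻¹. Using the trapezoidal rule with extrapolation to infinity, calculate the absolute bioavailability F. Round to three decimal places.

Trapezoidal AUC_0→8.75 (oral tablet):
  [0→1.5]: (0.0+492.0)/2 × 1.5 = 369.0
  [1.5→3]: (492.0+533.5)/2 × 1.5 = 769.125
  [3→3.25]: (533.5+526.9)/2 × 0.25 = 132.55
  [3.25→4.75]: (526.9+463.5)/2 × 1.5 = 742.8
  [4.75→5.75]: (463.5+415.5)/2 × 1 = 439.5
  [5.75→8.75]: (415.5+290.8)/2 × 3 = 1059.45
  Sum = 3512.425 ng/mL·h
Tail: C_last/k_e = 290.8/0.122 = 2383.607
AUC_0→∞ (oral tablet) = 3512.425 + 2383.607 = 5896.032 ng/mL·h
F = (AUC_ev/D_ev)/(AUC_iv/D_iv) = (5896.032/400)/(5390/200) = 14.74008/26.95 = 0.5469

F = 0.547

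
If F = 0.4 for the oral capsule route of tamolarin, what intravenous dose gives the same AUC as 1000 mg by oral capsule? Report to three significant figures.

Systemic exposure from an extravascular dose = F × D_ev, so the equivalent IV dose is F × D_ev.
D_iv = F × D_ev = 0.4 × 1000 = 400 mg

D_iv = 400 mg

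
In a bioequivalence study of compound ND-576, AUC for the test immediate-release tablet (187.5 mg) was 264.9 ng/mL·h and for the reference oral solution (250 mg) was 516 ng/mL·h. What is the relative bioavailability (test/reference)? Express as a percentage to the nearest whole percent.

F_rel = (AUC_test/D_test) / (AUC_ref/D_ref)
      = (264.9/187.5) / (516/250)
      = 1.4128 / 2.064 = 0.6845 = 68.45%

F_rel = 68%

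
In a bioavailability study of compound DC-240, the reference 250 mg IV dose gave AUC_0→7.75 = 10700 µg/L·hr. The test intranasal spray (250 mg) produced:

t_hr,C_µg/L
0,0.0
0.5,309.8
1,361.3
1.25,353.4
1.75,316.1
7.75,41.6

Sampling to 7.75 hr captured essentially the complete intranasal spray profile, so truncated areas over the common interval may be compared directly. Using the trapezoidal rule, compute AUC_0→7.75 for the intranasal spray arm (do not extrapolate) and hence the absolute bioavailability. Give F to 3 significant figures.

Trapezoidal AUC_0→7.75 (intranasal spray):
  [0→0.5]: (0.0+309.8)/2 × 0.5 = 77.45
  [0.5→1]: (309.8+361.3)/2 × 0.5 = 167.775
  [1→1.25]: (361.3+353.4)/2 × 0.25 = 89.3375
  [1.25→1.75]: (353.4+316.1)/2 × 0.5 = 167.375
  [1.75→7.75]: (316.1+41.6)/2 × 6 = 1073.1
  Sum = 1575.0375 µg/L·hr
F = (AUC_ev/D_ev)/(AUC_iv/D_iv) = (1575.0375/250)/(10700/250) = 6.30015/42.8 = 0.1472

F = 0.147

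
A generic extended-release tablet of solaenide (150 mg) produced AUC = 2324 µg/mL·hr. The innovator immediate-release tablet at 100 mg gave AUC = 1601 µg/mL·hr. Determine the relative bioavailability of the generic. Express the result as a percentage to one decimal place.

F_rel = (AUC_test/D_test) / (AUC_ref/D_ref)
      = (2324/150) / (1601/100)
      = 15.4933 / 16.01 = 0.9677 = 96.77%

F_rel = 96.8%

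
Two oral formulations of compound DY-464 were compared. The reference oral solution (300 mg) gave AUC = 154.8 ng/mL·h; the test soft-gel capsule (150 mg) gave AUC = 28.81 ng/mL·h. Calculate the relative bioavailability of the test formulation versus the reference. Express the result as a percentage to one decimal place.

F_rel = (AUC_test/D_test) / (AUC_ref/D_ref)
      = (28.81/150) / (154.8/300)
      = 0.192067 / 0.516 = 0.3722 = 37.22%

F_rel = 37.2%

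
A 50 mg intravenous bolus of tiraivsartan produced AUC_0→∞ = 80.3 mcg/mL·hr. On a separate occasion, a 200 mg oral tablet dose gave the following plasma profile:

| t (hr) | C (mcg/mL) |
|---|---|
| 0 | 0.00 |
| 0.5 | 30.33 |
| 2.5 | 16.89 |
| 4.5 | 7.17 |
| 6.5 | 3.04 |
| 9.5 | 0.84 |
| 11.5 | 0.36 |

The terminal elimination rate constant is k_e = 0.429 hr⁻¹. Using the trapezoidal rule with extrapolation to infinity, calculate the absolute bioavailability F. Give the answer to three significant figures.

Trapezoidal AUC_0→11.5 (oral tablet):
  [0→0.5]: (0.00+30.33)/2 × 0.5 = 7.5825
  [0.5→2.5]: (30.33+16.89)/2 × 2 = 47.22
  [2.5→4.5]: (16.89+7.17)/2 × 2 = 24.06
  [4.5→6.5]: (7.17+3.04)/2 × 2 = 10.21
  [6.5→9.5]: (3.04+0.84)/2 × 3 = 5.82
  [9.5→11.5]: (0.84+0.36)/2 × 2 = 1.2
  Sum = 96.0925 mcg/mL·hr
Tail: C_last/k_e = 0.36/0.429 = 0.839
AUC_0→∞ (oral tablet) = 96.0925 + 0.839 = 96.9315 mcg/mL·hr
F = (AUC_ev/D_ev)/(AUC_iv/D_iv) = (96.9315/200)/(80.3/50) = 0.4846575/1.606 = 0.3018

F = 0.302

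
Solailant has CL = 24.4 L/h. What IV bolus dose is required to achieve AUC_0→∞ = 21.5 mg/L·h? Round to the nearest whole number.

Dose_iv = CL × AUC_0→∞
     = 24.4 × 21.5 = 524.6 mg

Dose = 525 mg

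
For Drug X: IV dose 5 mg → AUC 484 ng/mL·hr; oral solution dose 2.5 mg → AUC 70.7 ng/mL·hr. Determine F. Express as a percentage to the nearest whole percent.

F = 29%

F = (AUC_ev / D_ev) / (AUC_iv / D_iv)
  = (70.7/2.5) / (484/5)
  = 28.28 / 96.8 = 0.2921
  = 29.21%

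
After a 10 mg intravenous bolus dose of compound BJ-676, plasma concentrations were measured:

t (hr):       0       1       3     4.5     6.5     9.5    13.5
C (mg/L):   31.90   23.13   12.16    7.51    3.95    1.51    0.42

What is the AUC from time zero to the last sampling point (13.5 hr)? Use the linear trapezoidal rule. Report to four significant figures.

AUC = 101.1 mg/L·hr

Trapezoidal AUC_0→13.5:
  [0→1]: (31.90+23.13)/2 × 1 = 27.515
  [1→3]: (23.13+12.16)/2 × 2 = 35.29
  [3→4.5]: (12.16+7.51)/2 × 1.5 = 14.7525
  [4.5→6.5]: (7.51+3.95)/2 × 2 = 11.46
  [6.5→9.5]: (3.95+1.51)/2 × 3 = 8.19
  [9.5→13.5]: (1.51+0.42)/2 × 4 = 3.86
  Sum = 101.0675 mg/L·hr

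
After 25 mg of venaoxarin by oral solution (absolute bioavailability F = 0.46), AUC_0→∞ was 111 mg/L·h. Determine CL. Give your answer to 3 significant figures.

CL = 0.104 L/h

CL = F × Dose / AUC_0→∞
   = 0.46 × 25 / 111 = 0.103604 L/h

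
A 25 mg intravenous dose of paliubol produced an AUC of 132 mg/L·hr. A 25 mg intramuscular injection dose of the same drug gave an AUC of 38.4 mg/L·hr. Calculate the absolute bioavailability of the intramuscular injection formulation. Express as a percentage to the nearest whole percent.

F = 29%

F = (AUC_ev / D_ev) / (AUC_iv / D_iv)
  = (38.4/25) / (132/25)
  = 1.536 / 5.28 = 0.2909
  = 29.09%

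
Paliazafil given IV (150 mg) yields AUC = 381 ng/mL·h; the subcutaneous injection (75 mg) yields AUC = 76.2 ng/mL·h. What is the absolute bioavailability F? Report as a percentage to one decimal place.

F = 40.0%

F = (AUC_ev / D_ev) / (AUC_iv / D_iv)
  = (76.2/75) / (381/150)
  = 1.016 / 2.54 = 0.4000
  = 40.00%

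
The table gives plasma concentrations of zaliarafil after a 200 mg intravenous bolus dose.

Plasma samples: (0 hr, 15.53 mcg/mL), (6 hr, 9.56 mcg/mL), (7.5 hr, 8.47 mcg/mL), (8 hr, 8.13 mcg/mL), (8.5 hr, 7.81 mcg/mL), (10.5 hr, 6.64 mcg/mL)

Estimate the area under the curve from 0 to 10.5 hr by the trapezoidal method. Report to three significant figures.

Trapezoidal AUC_0→10.5:
  [0→6]: (15.53+9.56)/2 × 6 = 75.27
  [6→7.5]: (9.56+8.47)/2 × 1.5 = 13.5225
  [7.5→8]: (8.47+8.13)/2 × 0.5 = 4.15
  [8→8.5]: (8.13+7.81)/2 × 0.5 = 3.985
  [8.5→10.5]: (7.81+6.64)/2 × 2 = 14.45
  Sum = 111.3775 mcg/mL·hr

AUC = 111 mcg/mL·hr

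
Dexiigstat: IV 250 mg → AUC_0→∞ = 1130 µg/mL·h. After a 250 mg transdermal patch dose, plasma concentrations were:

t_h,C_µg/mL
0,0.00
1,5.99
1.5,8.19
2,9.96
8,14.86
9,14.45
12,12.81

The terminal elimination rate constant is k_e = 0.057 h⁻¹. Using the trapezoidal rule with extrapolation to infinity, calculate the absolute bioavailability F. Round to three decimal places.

F = 0.324

Trapezoidal AUC_0→12 (transdermal patch):
  [0→1]: (0.00+5.99)/2 × 1 = 2.995
  [1→1.5]: (5.99+8.19)/2 × 0.5 = 3.545
  [1.5→2]: (8.19+9.96)/2 × 0.5 = 4.5375
  [2→8]: (9.96+14.86)/2 × 6 = 74.46
  [8→9]: (14.86+14.45)/2 × 1 = 14.655
  [9→12]: (14.45+12.81)/2 × 3 = 40.89
  Sum = 141.0825 µg/mL·h
Tail: C_last/k_e = 12.81/0.057 = 224.737
AUC_0→∞ (transdermal patch) = 141.0825 + 224.737 = 365.8195 µg/mL·h
F = (AUC_ev/D_ev)/(AUC_iv/D_iv) = (365.8195/250)/(1130/250) = 1.463278/4.52 = 0.3237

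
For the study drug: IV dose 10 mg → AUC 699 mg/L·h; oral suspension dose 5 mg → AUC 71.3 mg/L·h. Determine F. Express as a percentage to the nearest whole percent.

F = 20%

F = (AUC_ev / D_ev) / (AUC_iv / D_iv)
  = (71.3/5) / (699/10)
  = 14.26 / 69.9 = 0.2040
  = 20.40%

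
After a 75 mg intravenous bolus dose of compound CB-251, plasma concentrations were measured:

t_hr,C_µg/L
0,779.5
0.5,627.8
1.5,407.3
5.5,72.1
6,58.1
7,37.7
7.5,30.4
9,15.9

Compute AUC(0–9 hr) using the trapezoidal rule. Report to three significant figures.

Trapezoidal AUC_0→9:
  [0→0.5]: (779.5+627.8)/2 × 0.5 = 351.825
  [0.5→1.5]: (627.8+407.3)/2 × 1 = 517.55
  [1.5→5.5]: (407.3+72.1)/2 × 4 = 958.8
  [5.5→6]: (72.1+58.1)/2 × 0.5 = 32.55
  [6→7]: (58.1+37.7)/2 × 1 = 47.9
  [7→7.5]: (37.7+30.4)/2 × 0.5 = 17.025
  [7.5→9]: (30.4+15.9)/2 × 1.5 = 34.725
  Sum = 1960.375 µg/L·hr

AUC = 1960 µg/L·hr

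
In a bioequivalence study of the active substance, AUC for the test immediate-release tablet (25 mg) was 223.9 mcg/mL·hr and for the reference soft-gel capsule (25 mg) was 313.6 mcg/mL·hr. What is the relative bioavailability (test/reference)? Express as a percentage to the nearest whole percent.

F_rel = (AUC_test/D_test) / (AUC_ref/D_ref)
      = (223.9/25) / (313.6/25)
      = 8.956 / 12.544 = 0.7140 = 71.40%

F_rel = 71%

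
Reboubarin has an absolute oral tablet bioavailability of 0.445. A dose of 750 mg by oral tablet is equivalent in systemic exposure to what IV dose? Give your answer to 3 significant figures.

D_iv = 334 mg

Systemic exposure from an extravascular dose = F × D_ev, so the equivalent IV dose is F × D_ev.
D_iv = F × D_ev = 0.445 × 750 = 333.75 mg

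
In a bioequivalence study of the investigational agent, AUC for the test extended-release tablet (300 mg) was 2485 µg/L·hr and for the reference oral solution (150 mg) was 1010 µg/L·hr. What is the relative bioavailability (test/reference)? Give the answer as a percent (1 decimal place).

F_rel = (AUC_test/D_test) / (AUC_ref/D_ref)
      = (2485/300) / (1010/150)
      = 8.28333 / 6.73333 = 1.2302 = 123.02%

F_rel = 123.0%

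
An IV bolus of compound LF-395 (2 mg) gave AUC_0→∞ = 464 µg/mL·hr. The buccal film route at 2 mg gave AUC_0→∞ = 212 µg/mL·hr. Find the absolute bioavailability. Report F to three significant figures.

F = 0.457

F = (AUC_ev / D_ev) / (AUC_iv / D_iv)
  = (212/2) / (464/2)
  = 106 / 232 = 0.4569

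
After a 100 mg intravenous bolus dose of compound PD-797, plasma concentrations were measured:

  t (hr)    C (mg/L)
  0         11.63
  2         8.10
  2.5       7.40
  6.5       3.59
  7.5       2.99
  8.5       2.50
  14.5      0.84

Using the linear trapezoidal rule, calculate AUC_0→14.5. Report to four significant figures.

AUC = 61.64 mg/L·hr

Trapezoidal AUC_0→14.5:
  [0→2]: (11.63+8.10)/2 × 2 = 19.73
  [2→2.5]: (8.10+7.40)/2 × 0.5 = 3.875
  [2.5→6.5]: (7.40+3.59)/2 × 4 = 21.98
  [6.5→7.5]: (3.59+2.99)/2 × 1 = 3.29
  [7.5→8.5]: (2.99+2.50)/2 × 1 = 2.745
  [8.5→14.5]: (2.50+0.84)/2 × 6 = 10.02
  Sum = 61.64 mg/L·hr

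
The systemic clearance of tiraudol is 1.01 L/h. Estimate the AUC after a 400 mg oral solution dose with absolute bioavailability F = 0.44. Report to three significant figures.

AUC_0→∞ = F × Dose / CL
        = 0.44 × 400 / 1.01 = 174.257 mg/L·h

AUC = 174 mg/L·h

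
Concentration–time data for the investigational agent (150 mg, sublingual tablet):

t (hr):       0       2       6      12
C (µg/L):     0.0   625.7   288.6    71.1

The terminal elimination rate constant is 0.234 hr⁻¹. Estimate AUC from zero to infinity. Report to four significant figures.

Trapezoidal AUC_0→12:
  [0→2]: (0.0+625.7)/2 × 2 = 625.7
  [2→6]: (625.7+288.6)/2 × 4 = 1828.6
  [6→12]: (288.6+71.1)/2 × 6 = 1079.1
  Sum = 3533.4 µg/L·hr
Extrapolated tail: C_last / k_e = 71.1 / 0.234 = 303.846
AUC_0→∞ = 3533.4 + 303.846 = 3837.246 µg/L·hr

AUC = 3837 µg/L·hr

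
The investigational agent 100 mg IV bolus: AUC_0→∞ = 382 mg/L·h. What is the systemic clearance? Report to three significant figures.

CL = 0.262 L/h

CL = Dose_iv / AUC_0→∞
   = 100 / 382 = 0.26178 L/h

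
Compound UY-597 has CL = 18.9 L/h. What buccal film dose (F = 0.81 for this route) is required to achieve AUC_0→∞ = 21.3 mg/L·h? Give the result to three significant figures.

Dose = CL × AUC_0→∞ / F
     = 18.9 × 21.3 / 0.81 = 497 mg

Dose = 497 mg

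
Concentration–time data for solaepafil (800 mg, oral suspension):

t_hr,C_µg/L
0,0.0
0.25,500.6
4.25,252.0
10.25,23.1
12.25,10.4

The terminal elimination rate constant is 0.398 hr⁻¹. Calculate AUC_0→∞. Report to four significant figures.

AUC = 2453 µg/L·hr

Trapezoidal AUC_0→12.25:
  [0→0.25]: (0.0+500.6)/2 × 0.25 = 62.575
  [0.25→4.25]: (500.6+252.0)/2 × 4 = 1505.2
  [4.25→10.25]: (252.0+23.1)/2 × 6 = 825.3
  [10.25→12.25]: (23.1+10.4)/2 × 2 = 33.5
  Sum = 2426.575 µg/L·hr
Extrapolated tail: C_last / k_e = 10.4 / 0.398 = 26.131
AUC_0→∞ = 2426.575 + 26.131 = 2452.706 µg/L·hr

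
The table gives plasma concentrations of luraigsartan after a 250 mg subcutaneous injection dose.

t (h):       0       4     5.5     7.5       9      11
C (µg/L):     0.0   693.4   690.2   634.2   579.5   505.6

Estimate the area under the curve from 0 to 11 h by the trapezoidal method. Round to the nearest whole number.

AUC = 5744 µg/L·h

Trapezoidal AUC_0→11:
  [0→4]: (0.0+693.4)/2 × 4 = 1386.8
  [4→5.5]: (693.4+690.2)/2 × 1.5 = 1037.7
  [5.5→7.5]: (690.2+634.2)/2 × 2 = 1324.4
  [7.5→9]: (634.2+579.5)/2 × 1.5 = 910.275
  [9→11]: (579.5+505.6)/2 × 2 = 1085.1
  Sum = 5744.275 µg/L·h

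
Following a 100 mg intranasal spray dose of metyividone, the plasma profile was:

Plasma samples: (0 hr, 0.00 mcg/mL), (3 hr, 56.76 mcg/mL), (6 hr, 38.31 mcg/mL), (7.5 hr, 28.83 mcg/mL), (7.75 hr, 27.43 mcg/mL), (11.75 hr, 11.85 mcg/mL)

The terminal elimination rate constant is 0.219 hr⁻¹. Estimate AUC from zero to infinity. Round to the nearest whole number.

Trapezoidal AUC_0→11.75:
  [0→3]: (0.00+56.76)/2 × 3 = 85.14
  [3→6]: (56.76+38.31)/2 × 3 = 142.605
  [6→7.5]: (38.31+28.83)/2 × 1.5 = 50.355
  [7.5→7.75]: (28.83+27.43)/2 × 0.25 = 7.0325
  [7.75→11.75]: (27.43+11.85)/2 × 4 = 78.56
  Sum = 363.6925 mcg/mL·hr
Extrapolated tail: C_last / k_e = 11.85 / 0.219 = 54.110
AUC_0→∞ = 363.6925 + 54.110 = 417.8025 mcg/mL·hr

AUC = 418 mcg/mL·hr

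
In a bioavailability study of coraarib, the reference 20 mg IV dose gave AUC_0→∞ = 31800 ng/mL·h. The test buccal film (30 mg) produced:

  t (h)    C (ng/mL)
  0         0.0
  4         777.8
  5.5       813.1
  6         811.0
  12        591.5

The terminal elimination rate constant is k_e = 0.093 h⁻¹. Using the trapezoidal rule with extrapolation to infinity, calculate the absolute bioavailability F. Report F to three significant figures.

F = 0.288

Trapezoidal AUC_0→12 (buccal film):
  [0→4]: (0.0+777.8)/2 × 4 = 1555.6
  [4→5.5]: (777.8+813.1)/2 × 1.5 = 1193.175
  [5.5→6]: (813.1+811.0)/2 × 0.5 = 406.025
  [6→12]: (811.0+591.5)/2 × 6 = 4207.5
  Sum = 7362.3 ng/mL·h
Tail: C_last/k_e = 591.5/0.093 = 6360.215
AUC_0→∞ (buccal film) = 7362.3 + 6360.215 = 13722.515 ng/mL·h
F = (AUC_ev/D_ev)/(AUC_iv/D_iv) = (13722.515/30)/(31800/20) = 457.417/1590 = 0.2877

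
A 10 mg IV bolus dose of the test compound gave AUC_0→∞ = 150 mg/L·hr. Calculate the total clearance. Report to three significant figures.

CL = 0.0667 L/hr

CL = Dose_iv / AUC_0→∞
   = 10 / 150 = 0.0666667 L/hr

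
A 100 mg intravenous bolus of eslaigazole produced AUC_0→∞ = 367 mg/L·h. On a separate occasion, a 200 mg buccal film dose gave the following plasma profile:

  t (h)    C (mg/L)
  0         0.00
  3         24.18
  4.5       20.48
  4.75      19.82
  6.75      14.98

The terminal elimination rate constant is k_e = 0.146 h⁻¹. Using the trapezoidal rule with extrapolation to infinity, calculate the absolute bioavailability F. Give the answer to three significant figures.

Trapezoidal AUC_0→6.75 (buccal film):
  [0→3]: (0.00+24.18)/2 × 3 = 36.27
  [3→4.5]: (24.18+20.48)/2 × 1.5 = 33.495
  [4.5→4.75]: (20.48+19.82)/2 × 0.25 = 5.0375
  [4.75→6.75]: (19.82+14.98)/2 × 2 = 34.8
  Sum = 109.6025 mg/L·h
Tail: C_last/k_e = 14.98/0.146 = 102.603
AUC_0→∞ (buccal film) = 109.6025 + 102.603 = 212.2055 mg/L·h
F = (AUC_ev/D_ev)/(AUC_iv/D_iv) = (212.2055/200)/(367/100) = 1.0610275/3.67 = 0.2891

F = 0.289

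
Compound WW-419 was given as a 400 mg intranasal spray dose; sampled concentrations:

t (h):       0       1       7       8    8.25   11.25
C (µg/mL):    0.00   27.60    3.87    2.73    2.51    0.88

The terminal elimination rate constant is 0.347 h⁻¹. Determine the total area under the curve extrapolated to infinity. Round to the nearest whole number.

AUC = 120 µg/mL·h

Trapezoidal AUC_0→11.25:
  [0→1]: (0.00+27.60)/2 × 1 = 13.8
  [1→7]: (27.60+3.87)/2 × 6 = 94.41
  [7→8]: (3.87+2.73)/2 × 1 = 3.3
  [8→8.25]: (2.73+2.51)/2 × 0.25 = 0.655
  [8.25→11.25]: (2.51+0.88)/2 × 3 = 5.085
  Sum = 117.25 µg/mL·h
Extrapolated tail: C_last / k_e = 0.88 / 0.347 = 2.536
AUC_0→∞ = 117.25 + 2.536 = 119.786 µg/mL·h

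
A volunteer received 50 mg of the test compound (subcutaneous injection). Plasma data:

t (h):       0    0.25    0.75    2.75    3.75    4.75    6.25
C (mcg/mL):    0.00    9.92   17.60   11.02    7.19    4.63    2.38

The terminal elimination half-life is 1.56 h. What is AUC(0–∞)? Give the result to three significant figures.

Trapezoidal AUC_0→6.25:
  [0→0.25]: (0.00+9.92)/2 × 0.25 = 1.24
  [0.25→0.75]: (9.92+17.60)/2 × 0.5 = 6.88
  [0.75→2.75]: (17.60+11.02)/2 × 2 = 28.62
  [2.75→3.75]: (11.02+7.19)/2 × 1 = 9.105
  [3.75→4.75]: (7.19+4.63)/2 × 1 = 5.91
  [4.75→6.25]: (4.63+2.38)/2 × 1.5 = 5.2575
  Sum = 57.0125 mcg/mL·h
k_e = ln2 / t½ = 0.693147 / 1.56 = 0.4443 h^-1
Extrapolated tail: C_last / k_e = 2.38 / 0.4443 = 5.357
AUC_0→∞ = 57.0125 + 5.357 = 62.3695 mcg/mL·h

AUC = 62.4 mcg/mL·h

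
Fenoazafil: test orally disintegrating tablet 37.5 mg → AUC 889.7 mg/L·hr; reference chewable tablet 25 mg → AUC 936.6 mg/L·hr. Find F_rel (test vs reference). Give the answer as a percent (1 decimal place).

F_rel = 63.3%

F_rel = (AUC_test/D_test) / (AUC_ref/D_ref)
      = (889.7/37.5) / (936.6/25)
      = 23.7253 / 37.464 = 0.6333 = 63.33%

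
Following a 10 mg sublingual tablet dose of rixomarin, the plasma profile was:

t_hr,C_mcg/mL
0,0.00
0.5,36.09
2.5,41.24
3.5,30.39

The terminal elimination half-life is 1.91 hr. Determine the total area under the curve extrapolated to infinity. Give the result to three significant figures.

Trapezoidal AUC_0→3.5:
  [0→0.5]: (0.00+36.09)/2 × 0.5 = 9.0225
  [0.5→2.5]: (36.09+41.24)/2 × 2 = 77.33
  [2.5→3.5]: (41.24+30.39)/2 × 1 = 35.815
  Sum = 122.1675 mcg/mL·hr
k_e = ln2 / t½ = 0.693147 / 1.91 = 0.3629 hr^-1
Extrapolated tail: C_last / k_e = 30.39 / 0.3629 = 83.742
AUC_0→∞ = 122.1675 + 83.742 = 205.9095 mcg/mL·hr

AUC = 206 mcg/mL·hr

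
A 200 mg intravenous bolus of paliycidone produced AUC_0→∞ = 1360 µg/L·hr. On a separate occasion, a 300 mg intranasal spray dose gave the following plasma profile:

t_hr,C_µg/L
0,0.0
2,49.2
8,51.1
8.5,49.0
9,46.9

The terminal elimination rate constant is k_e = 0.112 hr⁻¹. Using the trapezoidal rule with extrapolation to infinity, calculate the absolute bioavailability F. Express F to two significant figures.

Trapezoidal AUC_0→9 (intranasal spray):
  [0→2]: (0.0+49.2)/2 × 2 = 49.2
  [2→8]: (49.2+51.1)/2 × 6 = 300.9
  [8→8.5]: (51.1+49.0)/2 × 0.5 = 25.025
  [8.5→9]: (49.0+46.9)/2 × 0.5 = 23.975
  Sum = 399.1 µg/L·hr
Tail: C_last/k_e = 46.9/0.112 = 418.750
AUC_0→∞ (intranasal spray) = 399.1 + 418.750 = 817.85 µg/L·hr
F = (AUC_ev/D_ev)/(AUC_iv/D_iv) = (817.85/300)/(1360/200) = 2.72617/6.8 = 0.4009

F = 0.40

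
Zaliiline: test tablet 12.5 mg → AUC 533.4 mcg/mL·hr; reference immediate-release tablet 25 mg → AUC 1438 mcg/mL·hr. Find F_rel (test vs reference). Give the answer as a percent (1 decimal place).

F_rel = (AUC_test/D_test) / (AUC_ref/D_ref)
      = (533.4/12.5) / (1438/25)
      = 42.672 / 57.52 = 0.7419 = 74.19%

F_rel = 74.2%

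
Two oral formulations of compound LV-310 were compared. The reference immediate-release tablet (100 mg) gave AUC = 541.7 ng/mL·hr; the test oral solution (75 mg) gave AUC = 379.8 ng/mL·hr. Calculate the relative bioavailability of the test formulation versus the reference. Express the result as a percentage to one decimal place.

F_rel = (AUC_test/D_test) / (AUC_ref/D_ref)
      = (379.8/75) / (541.7/100)
      = 5.064 / 5.417 = 0.9348 = 93.48%

F_rel = 93.5%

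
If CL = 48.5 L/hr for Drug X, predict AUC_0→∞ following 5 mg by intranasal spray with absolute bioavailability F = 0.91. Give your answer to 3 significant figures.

AUC = 0.0938 mg/L·hr

AUC_0→∞ = F × Dose / CL
        = 0.91 × 5 / 48.5 = 0.0938144 mg/L·hr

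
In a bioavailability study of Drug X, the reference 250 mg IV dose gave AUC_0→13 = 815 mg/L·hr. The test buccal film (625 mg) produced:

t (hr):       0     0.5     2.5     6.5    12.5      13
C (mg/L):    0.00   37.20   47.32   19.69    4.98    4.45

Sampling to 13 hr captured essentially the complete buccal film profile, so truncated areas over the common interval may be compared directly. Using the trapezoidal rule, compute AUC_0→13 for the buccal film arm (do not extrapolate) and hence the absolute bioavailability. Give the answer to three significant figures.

F = 0.149

Trapezoidal AUC_0→13 (buccal film):
  [0→0.5]: (0.00+37.20)/2 × 0.5 = 9.3
  [0.5→2.5]: (37.20+47.32)/2 × 2 = 84.52
  [2.5→6.5]: (47.32+19.69)/2 × 4 = 134.02
  [6.5→12.5]: (19.69+4.98)/2 × 6 = 74.01
  [12.5→13]: (4.98+4.45)/2 × 0.5 = 2.3575
  Sum = 304.2075 mg/L·hr
F = (AUC_ev/D_ev)/(AUC_iv/D_iv) = (304.2075/625)/(815/250) = 0.486732/3.26 = 0.1493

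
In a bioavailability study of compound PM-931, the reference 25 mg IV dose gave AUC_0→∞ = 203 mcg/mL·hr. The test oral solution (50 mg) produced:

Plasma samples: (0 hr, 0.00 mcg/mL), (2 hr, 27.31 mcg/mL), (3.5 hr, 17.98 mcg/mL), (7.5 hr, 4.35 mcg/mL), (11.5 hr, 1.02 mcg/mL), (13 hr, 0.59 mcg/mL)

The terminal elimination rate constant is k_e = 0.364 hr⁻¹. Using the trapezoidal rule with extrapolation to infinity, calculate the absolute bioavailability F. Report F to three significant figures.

Trapezoidal AUC_0→13 (oral solution):
  [0→2]: (0.00+27.31)/2 × 2 = 27.31
  [2→3.5]: (27.31+17.98)/2 × 1.5 = 33.9675
  [3.5→7.5]: (17.98+4.35)/2 × 4 = 44.66
  [7.5→11.5]: (4.35+1.02)/2 × 4 = 10.74
  [11.5→13]: (1.02+0.59)/2 × 1.5 = 1.2075
  Sum = 117.885 mcg/mL·hr
Tail: C_last/k_e = 0.59/0.364 = 1.621
AUC_0→∞ (oral solution) = 117.885 + 1.621 = 119.506 mcg/mL·hr
F = (AUC_ev/D_ev)/(AUC_iv/D_iv) = (119.506/50)/(203/25) = 2.39012/8.12 = 0.2943

F = 0.294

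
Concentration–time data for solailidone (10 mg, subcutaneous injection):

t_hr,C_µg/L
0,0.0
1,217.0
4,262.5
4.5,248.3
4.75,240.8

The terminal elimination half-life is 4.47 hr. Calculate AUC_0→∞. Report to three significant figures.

AUC = 2570 µg/L·hr

Trapezoidal AUC_0→4.75:
  [0→1]: (0.0+217.0)/2 × 1 = 108.5
  [1→4]: (217.0+262.5)/2 × 3 = 719.25
  [4→4.5]: (262.5+248.3)/2 × 0.5 = 127.7
  [4.5→4.75]: (248.3+240.8)/2 × 0.25 = 61.1375
  Sum = 1016.5875 µg/L·hr
k_e = ln2 / t½ = 0.693147 / 4.47 = 0.1551 hr^-1
Extrapolated tail: C_last / k_e = 240.8 / 0.1551 = 1552.547
AUC_0→∞ = 1016.5875 + 1552.547 = 2569.1345 µg/L·hr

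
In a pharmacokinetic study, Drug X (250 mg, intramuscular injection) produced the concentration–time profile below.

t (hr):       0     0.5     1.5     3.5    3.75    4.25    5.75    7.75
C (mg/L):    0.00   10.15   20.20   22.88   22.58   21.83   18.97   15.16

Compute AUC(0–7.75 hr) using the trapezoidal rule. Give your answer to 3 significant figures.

AUC = 142 mg/L·hr

Trapezoidal AUC_0→7.75:
  [0→0.5]: (0.00+10.15)/2 × 0.5 = 2.5375
  [0.5→1.5]: (10.15+20.20)/2 × 1 = 15.175
  [1.5→3.5]: (20.20+22.88)/2 × 2 = 43.08
  [3.5→3.75]: (22.88+22.58)/2 × 0.25 = 5.6825
  [3.75→4.25]: (22.58+21.83)/2 × 0.5 = 11.1025
  [4.25→5.75]: (21.83+18.97)/2 × 1.5 = 30.6
  [5.75→7.75]: (18.97+15.16)/2 × 2 = 34.13
  Sum = 142.3075 mg/L·hr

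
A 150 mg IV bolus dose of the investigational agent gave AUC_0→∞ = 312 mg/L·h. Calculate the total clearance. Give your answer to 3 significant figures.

CL = Dose_iv / AUC_0→∞
   = 150 / 312 = 0.480769 L/h

CL = 0.481 L/h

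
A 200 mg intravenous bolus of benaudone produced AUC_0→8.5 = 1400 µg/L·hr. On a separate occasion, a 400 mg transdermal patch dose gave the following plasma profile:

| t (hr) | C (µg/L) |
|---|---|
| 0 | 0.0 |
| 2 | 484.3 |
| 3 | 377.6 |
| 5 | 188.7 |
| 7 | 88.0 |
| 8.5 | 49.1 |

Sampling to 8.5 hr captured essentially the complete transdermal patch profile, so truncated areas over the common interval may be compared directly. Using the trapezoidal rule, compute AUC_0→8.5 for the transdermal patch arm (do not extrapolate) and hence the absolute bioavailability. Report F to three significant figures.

Trapezoidal AUC_0→8.5 (transdermal patch):
  [0→2]: (0.0+484.3)/2 × 2 = 484.3
  [2→3]: (484.3+377.6)/2 × 1 = 430.95
  [3→5]: (377.6+188.7)/2 × 2 = 566.3
  [5→7]: (188.7+88.0)/2 × 2 = 276.7
  [7→8.5]: (88.0+49.1)/2 × 1.5 = 102.825
  Sum = 1861.075 µg/L·hr
F = (AUC_ev/D_ev)/(AUC_iv/D_iv) = (1861.075/400)/(1400/200) = 4.6526875/7 = 0.6647

F = 0.665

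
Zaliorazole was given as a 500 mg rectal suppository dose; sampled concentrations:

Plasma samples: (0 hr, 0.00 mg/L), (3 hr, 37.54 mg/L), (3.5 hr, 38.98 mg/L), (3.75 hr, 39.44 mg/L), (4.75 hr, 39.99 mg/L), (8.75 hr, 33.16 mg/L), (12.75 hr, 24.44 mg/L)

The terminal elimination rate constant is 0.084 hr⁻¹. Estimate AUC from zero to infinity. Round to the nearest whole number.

AUC = 677 mg/L·hr

Trapezoidal AUC_0→12.75:
  [0→3]: (0.00+37.54)/2 × 3 = 56.31
  [3→3.5]: (37.54+38.98)/2 × 0.5 = 19.13
  [3.5→3.75]: (38.98+39.44)/2 × 0.25 = 9.8025
  [3.75→4.75]: (39.44+39.99)/2 × 1 = 39.715
  [4.75→8.75]: (39.99+33.16)/2 × 4 = 146.3
  [8.75→12.75]: (33.16+24.44)/2 × 4 = 115.2
  Sum = 386.4575 mg/L·hr
Extrapolated tail: C_last / k_e = 24.44 / 0.084 = 290.952
AUC_0→∞ = 386.4575 + 290.952 = 677.4095 mg/L·hr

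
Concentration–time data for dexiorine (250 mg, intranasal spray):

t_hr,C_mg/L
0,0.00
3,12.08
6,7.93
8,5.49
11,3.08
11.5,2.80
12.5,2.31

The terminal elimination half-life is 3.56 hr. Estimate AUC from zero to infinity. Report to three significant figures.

Trapezoidal AUC_0→12.5:
  [0→3]: (0.00+12.08)/2 × 3 = 18.12
  [3→6]: (12.08+7.93)/2 × 3 = 30.015
  [6→8]: (7.93+5.49)/2 × 2 = 13.42
  [8→11]: (5.49+3.08)/2 × 3 = 12.855
  [11→11.5]: (3.08+2.80)/2 × 0.5 = 1.47
  [11.5→12.5]: (2.80+2.31)/2 × 1 = 2.555
  Sum = 78.435 mg/L·hr
k_e = ln2 / t½ = 0.693147 / 3.56 = 0.1947 hr^-1
Extrapolated tail: C_last / k_e = 2.31 / 0.1947 = 11.864
AUC_0→∞ = 78.435 + 11.864 = 90.299 mg/L·hr

AUC = 90.3 mg/L·hr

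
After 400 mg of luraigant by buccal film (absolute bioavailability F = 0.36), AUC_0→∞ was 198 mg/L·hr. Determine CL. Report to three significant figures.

CL = F × Dose / AUC_0→∞
   = 0.36 × 400 / 198 = 0.727273 L/hr

CL = 0.727 L/hr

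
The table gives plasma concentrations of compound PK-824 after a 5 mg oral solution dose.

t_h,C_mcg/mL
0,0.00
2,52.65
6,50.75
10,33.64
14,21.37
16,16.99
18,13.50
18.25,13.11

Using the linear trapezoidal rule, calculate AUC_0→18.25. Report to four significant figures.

AUC = 610.4 mcg/mL·h

Trapezoidal AUC_0→18.25:
  [0→2]: (0.00+52.65)/2 × 2 = 52.65
  [2→6]: (52.65+50.75)/2 × 4 = 206.8
  [6→10]: (50.75+33.64)/2 × 4 = 168.78
  [10→14]: (33.64+21.37)/2 × 4 = 110.02
  [14→16]: (21.37+16.99)/2 × 2 = 38.36
  [16→18]: (16.99+13.50)/2 × 2 = 30.49
  [18→18.25]: (13.50+13.11)/2 × 0.25 = 3.32625
  Sum = 610.42625 mcg/mL·h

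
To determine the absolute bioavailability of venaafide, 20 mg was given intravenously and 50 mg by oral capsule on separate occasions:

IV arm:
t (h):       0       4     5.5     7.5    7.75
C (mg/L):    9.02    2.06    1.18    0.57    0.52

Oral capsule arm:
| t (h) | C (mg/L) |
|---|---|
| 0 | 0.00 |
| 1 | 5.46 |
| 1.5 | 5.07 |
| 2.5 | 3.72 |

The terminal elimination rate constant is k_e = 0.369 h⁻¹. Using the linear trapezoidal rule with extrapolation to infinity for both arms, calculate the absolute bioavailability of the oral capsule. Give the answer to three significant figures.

Trapezoidal AUC_0→7.75 (IV):
  [0→4]: (9.02+2.06)/2 × 4 = 22.16
  [4→5.5]: (2.06+1.18)/2 × 1.5 = 2.43
  [5.5→7.5]: (1.18+0.57)/2 × 2 = 1.75
  [7.5→7.75]: (0.57+0.52)/2 × 0.25 = 0.13625
  Sum = 26.47625 mg/L·h
IV tail: 0.52/0.369 = 1.409; AUC_iv,0→∞ = 26.47625 + 1.409 = 27.88525 mg/L·h
Trapezoidal AUC_0→2.5 (oral capsule):
  [0→1]: (0.00+5.46)/2 × 1 = 2.73
  [1→1.5]: (5.46+5.07)/2 × 0.5 = 2.6325
  [1.5→2.5]: (5.07+3.72)/2 × 1 = 4.395
  Sum = 9.7575 mg/L·h
oral capsule tail: 3.72/0.369 = 10.081; AUC_ev,0→∞ = 9.7575 + 10.081 = 19.8385 mg/L·h
F = (AUC_ev/D_ev)/(AUC_iv/D_iv) = (19.8385/50)/(27.88525/20) = 0.39677/1.3942625 = 0.2846

F = 0.285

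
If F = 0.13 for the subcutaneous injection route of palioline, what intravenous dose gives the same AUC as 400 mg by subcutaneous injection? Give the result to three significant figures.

D_iv = 52.0 mg

Systemic exposure from an extravascular dose = F × D_ev, so the equivalent IV dose is F × D_ev.
D_iv = F × D_ev = 0.13 × 400 = 52 mg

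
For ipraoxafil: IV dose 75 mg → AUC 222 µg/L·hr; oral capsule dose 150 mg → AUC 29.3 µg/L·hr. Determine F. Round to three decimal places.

F = 0.066

F = (AUC_ev / D_ev) / (AUC_iv / D_iv)
  = (29.3/150) / (222/75)
  = 0.195333 / 2.96 = 0.0660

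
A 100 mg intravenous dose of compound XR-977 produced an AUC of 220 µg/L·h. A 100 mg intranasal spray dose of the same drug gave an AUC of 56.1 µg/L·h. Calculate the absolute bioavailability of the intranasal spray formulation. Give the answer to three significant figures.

F = (AUC_ev / D_ev) / (AUC_iv / D_iv)
  = (56.1/100) / (220/100)
  = 0.561 / 2.2 = 0.2550

F = 0.255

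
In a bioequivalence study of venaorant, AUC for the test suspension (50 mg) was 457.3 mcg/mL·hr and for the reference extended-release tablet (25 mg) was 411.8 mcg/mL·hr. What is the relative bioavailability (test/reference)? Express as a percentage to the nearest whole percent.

F_rel = 56%

F_rel = (AUC_test/D_test) / (AUC_ref/D_ref)
      = (457.3/50) / (411.8/25)
      = 9.146 / 16.472 = 0.5552 = 55.52%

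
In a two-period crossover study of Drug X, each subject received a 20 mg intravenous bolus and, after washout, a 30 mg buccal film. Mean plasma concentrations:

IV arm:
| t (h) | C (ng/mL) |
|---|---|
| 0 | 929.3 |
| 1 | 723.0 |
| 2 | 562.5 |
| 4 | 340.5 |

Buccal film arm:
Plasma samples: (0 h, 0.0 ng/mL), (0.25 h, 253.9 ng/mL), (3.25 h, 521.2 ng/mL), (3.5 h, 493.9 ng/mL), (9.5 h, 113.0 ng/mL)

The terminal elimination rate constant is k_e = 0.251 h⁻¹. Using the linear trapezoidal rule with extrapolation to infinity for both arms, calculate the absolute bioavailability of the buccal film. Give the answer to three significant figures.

F = 0.642

Trapezoidal AUC_0→4 (IV):
  [0→1]: (929.3+723.0)/2 × 1 = 826.15
  [1→2]: (723.0+562.5)/2 × 1 = 642.75
  [2→4]: (562.5+340.5)/2 × 2 = 903.0
  Sum = 2371.9 ng/mL·h
IV tail: 340.5/0.251 = 1356.574; AUC_iv,0→∞ = 2371.9 + 1356.574 = 3728.474 ng/mL·h
Trapezoidal AUC_0→9.5 (buccal film):
  [0→0.25]: (0.0+253.9)/2 × 0.25 = 31.7375
  [0.25→3.25]: (253.9+521.2)/2 × 3 = 1162.65
  [3.25→3.5]: (521.2+493.9)/2 × 0.25 = 126.8875
  [3.5→9.5]: (493.9+113.0)/2 × 6 = 1820.7
  Sum = 3141.975 ng/mL·h
buccal film tail: 113.0/0.251 = 450.199; AUC_ev,0→∞ = 3141.975 + 450.199 = 3592.174 ng/mL·h
F = (AUC_ev/D_ev)/(AUC_iv/D_iv) = (3592.174/30)/(3728.474/20) = 119.739/186.4237 = 0.6423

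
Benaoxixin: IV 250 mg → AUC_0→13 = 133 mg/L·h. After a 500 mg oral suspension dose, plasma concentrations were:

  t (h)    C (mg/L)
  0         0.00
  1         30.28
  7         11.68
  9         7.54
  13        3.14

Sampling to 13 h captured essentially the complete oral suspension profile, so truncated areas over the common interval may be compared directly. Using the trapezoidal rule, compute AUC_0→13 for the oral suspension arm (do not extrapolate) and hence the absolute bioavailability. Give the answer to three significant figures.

Trapezoidal AUC_0→13 (oral suspension):
  [0→1]: (0.00+30.28)/2 × 1 = 15.14
  [1→7]: (30.28+11.68)/2 × 6 = 125.88
  [7→9]: (11.68+7.54)/2 × 2 = 19.22
  [9→13]: (7.54+3.14)/2 × 4 = 21.36
  Sum = 181.6 mg/L·h
F = (AUC_ev/D_ev)/(AUC_iv/D_iv) = (181.6/500)/(133/250) = 0.3632/0.532 = 0.6827

F = 0.683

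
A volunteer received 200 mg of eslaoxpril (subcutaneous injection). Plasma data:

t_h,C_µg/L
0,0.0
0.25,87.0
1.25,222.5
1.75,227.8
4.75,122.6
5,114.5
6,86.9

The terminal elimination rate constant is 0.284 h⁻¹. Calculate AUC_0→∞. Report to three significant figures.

Trapezoidal AUC_0→6:
  [0→0.25]: (0.0+87.0)/2 × 0.25 = 10.875
  [0.25→1.25]: (87.0+222.5)/2 × 1 = 154.75
  [1.25→1.75]: (222.5+227.8)/2 × 0.5 = 112.575
  [1.75→4.75]: (227.8+122.6)/2 × 3 = 525.6
  [4.75→5]: (122.6+114.5)/2 × 0.25 = 29.6375
  [5→6]: (114.5+86.9)/2 × 1 = 100.7
  Sum = 934.1375 µg/L·h
Extrapolated tail: C_last / k_e = 86.9 / 0.284 = 305.986
AUC_0→∞ = 934.1375 + 305.986 = 1240.1235 µg/L·h

AUC = 1240 µg/L·h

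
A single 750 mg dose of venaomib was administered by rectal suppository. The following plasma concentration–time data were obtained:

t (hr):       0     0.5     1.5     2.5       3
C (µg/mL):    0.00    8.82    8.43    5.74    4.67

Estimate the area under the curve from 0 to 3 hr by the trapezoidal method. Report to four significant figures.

AUC = 20.52 µg/mL·hr

Trapezoidal AUC_0→3:
  [0→0.5]: (0.00+8.82)/2 × 0.5 = 2.205
  [0.5→1.5]: (8.82+8.43)/2 × 1 = 8.625
  [1.5→2.5]: (8.43+5.74)/2 × 1 = 7.085
  [2.5→3]: (5.74+4.67)/2 × 0.5 = 2.6025
  Sum = 20.5175 µg/mL·hr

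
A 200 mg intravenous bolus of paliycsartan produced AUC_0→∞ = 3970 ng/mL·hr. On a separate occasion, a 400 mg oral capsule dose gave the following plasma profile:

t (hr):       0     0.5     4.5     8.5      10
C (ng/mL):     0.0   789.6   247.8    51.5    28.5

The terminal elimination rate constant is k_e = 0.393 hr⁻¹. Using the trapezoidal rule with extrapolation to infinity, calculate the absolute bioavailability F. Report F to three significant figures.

Trapezoidal AUC_0→10 (oral capsule):
  [0→0.5]: (0.0+789.6)/2 × 0.5 = 197.4
  [0.5→4.5]: (789.6+247.8)/2 × 4 = 2074.8
  [4.5→8.5]: (247.8+51.5)/2 × 4 = 598.6
  [8.5→10]: (51.5+28.5)/2 × 1.5 = 60.0
  Sum = 2930.8 ng/mL·hr
Tail: C_last/k_e = 28.5/0.393 = 72.519
AUC_0→∞ (oral capsule) = 2930.8 + 72.519 = 3003.319 ng/mL·hr
F = (AUC_ev/D_ev)/(AUC_iv/D_iv) = (3003.319/400)/(3970/200) = 7.5082975/19.85 = 0.3783

F = 0.378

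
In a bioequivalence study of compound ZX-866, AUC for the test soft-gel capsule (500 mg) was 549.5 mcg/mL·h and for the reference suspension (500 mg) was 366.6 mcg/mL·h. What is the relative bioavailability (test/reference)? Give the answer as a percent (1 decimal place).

F_rel = (AUC_test/D_test) / (AUC_ref/D_ref)
      = (549.5/500) / (366.6/500)
      = 1.099 / 0.7332 = 1.4989 = 149.89%

F_rel = 149.9%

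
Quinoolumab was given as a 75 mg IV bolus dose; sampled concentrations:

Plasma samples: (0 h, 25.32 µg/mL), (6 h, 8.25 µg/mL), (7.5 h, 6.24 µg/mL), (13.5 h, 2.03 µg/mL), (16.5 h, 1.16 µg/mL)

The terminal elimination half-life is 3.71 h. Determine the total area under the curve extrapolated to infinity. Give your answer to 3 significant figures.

Trapezoidal AUC_0→16.5:
  [0→6]: (25.32+8.25)/2 × 6 = 100.71
  [6→7.5]: (8.25+6.24)/2 × 1.5 = 10.8675
  [7.5→13.5]: (6.24+2.03)/2 × 6 = 24.81
  [13.5→16.5]: (2.03+1.16)/2 × 3 = 4.785
  Sum = 141.1725 µg/mL·h
k_e = ln2 / t½ = 0.693147 / 3.71 = 0.1868 h^-1
Extrapolated tail: C_last / k_e = 1.16 / 0.1868 = 6.210
AUC_0→∞ = 141.1725 + 6.210 = 147.3825 µg/mL·h

AUC = 147 µg/mL·h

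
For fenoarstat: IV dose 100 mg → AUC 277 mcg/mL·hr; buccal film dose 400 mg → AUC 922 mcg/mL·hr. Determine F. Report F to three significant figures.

F = 0.832

F = (AUC_ev / D_ev) / (AUC_iv / D_iv)
  = (922/400) / (277/100)
  = 2.305 / 2.77 = 0.8321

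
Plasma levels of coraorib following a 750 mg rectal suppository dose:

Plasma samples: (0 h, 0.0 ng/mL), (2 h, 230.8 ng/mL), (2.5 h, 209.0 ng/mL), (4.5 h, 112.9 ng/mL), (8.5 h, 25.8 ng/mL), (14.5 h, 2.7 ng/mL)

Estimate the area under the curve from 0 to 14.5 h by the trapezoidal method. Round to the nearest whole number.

AUC = 1026 ng/mL·h

Trapezoidal AUC_0→14.5:
  [0→2]: (0.0+230.8)/2 × 2 = 230.8
  [2→2.5]: (230.8+209.0)/2 × 0.5 = 109.95
  [2.5→4.5]: (209.0+112.9)/2 × 2 = 321.9
  [4.5→8.5]: (112.9+25.8)/2 × 4 = 277.4
  [8.5→14.5]: (25.8+2.7)/2 × 6 = 85.5
  Sum = 1025.55 ng/mL·h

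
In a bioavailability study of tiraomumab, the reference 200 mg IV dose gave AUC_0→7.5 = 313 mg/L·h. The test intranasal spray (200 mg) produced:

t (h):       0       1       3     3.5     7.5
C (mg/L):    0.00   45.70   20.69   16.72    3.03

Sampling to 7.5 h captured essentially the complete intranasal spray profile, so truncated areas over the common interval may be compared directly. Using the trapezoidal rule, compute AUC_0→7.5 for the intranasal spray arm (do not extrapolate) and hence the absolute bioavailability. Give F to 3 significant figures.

F = 0.441

Trapezoidal AUC_0→7.5 (intranasal spray):
  [0→1]: (0.00+45.70)/2 × 1 = 22.85
  [1→3]: (45.70+20.69)/2 × 2 = 66.39
  [3→3.5]: (20.69+16.72)/2 × 0.5 = 9.3525
  [3.5→7.5]: (16.72+3.03)/2 × 4 = 39.5
  Sum = 138.0925 mg/L·h
F = (AUC_ev/D_ev)/(AUC_iv/D_iv) = (138.0925/200)/(313/200) = 0.6904625/1.565 = 0.4412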